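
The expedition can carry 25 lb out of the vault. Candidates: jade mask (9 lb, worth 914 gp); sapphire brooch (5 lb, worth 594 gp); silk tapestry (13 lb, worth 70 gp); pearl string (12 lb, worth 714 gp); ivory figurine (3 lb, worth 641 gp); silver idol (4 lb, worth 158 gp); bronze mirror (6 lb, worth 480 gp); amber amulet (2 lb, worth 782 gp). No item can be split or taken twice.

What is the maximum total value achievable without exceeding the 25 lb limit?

By value per lb: amber amulet 391.00, ivory figurine 213.67, sapphire brooch 118.80 lead.
Jade mask + sapphire brooch + ivory figurine + bronze mirror + amber amulet uses 25 of the 25 lb and totals 3411.
No other feasible combination exceeds 3411.

3411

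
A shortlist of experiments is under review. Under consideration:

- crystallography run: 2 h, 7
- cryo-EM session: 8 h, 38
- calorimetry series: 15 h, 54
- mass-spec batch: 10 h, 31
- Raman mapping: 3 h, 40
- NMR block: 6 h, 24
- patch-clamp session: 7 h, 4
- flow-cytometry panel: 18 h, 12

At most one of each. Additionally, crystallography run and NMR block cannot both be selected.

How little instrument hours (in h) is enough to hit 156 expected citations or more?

Need the lightest bundle worth ≥ 156.
cryo-EM session + calorimetry series + Raman mapping + NMR block: 156 expected citations at 32 h.
No combination under 32 h hits 156.

32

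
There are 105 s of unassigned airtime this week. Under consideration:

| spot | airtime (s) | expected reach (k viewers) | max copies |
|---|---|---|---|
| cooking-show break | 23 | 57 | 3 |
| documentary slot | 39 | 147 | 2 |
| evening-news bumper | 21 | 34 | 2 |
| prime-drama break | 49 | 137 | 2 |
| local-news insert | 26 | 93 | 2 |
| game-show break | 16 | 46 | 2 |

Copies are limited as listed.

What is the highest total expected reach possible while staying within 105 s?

387

By expected reach per s: documentary slot 3.77, local-news insert 3.58, game-show break 2.88, prime-drama break 2.80 lead.
2×documentary slot + local-news insert uses 104 of the 105 s and totals 387.
The spare 1 s is too small for any remaining spot, and no exchange beats 387.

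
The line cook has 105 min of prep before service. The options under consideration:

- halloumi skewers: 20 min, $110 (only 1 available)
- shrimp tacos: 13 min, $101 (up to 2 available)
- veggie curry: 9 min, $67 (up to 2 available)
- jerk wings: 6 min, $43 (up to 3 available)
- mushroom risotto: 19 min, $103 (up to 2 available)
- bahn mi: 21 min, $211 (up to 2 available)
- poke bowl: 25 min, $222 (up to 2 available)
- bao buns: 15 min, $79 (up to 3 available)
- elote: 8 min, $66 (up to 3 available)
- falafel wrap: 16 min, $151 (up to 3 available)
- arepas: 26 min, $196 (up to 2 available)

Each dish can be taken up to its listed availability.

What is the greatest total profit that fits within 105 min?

Taking the top-ratio dishes first gives jerk wings + 2×bahn mi + elote + 3×falafel wrap for 984 (104 min).
Replace elote and falafel wrap with poke bowl: the trade gains 5 net, giving 989 at 105 min.
That's the maximum — no swap from here does better than 989.

989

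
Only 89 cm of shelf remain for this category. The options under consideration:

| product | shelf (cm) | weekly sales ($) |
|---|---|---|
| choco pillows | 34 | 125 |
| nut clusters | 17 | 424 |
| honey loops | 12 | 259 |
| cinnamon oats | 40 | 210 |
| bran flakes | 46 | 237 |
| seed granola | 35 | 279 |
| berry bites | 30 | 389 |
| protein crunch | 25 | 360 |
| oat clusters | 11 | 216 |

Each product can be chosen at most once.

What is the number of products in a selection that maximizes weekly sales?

Optimal total is 1432.
One optimal bundle: nut clusters + honey loops + berry bites + protein crunch (84 cm).
Any selection reaching 1432 contains exactly 4 products.

4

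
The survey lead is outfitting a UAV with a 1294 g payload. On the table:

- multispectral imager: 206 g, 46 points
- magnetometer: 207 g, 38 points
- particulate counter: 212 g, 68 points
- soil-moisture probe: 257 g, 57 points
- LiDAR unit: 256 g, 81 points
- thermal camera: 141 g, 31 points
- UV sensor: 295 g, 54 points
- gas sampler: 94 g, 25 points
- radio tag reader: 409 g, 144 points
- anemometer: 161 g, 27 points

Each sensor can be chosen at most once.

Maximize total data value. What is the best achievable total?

381

Filling by ratio: multispectral imager + particulate counter + LiDAR unit + gas sampler + radio tag reader for 364, with 117 g left unused.
Replace multispectral imager and gas sampler with soil-moisture probe + thermal camera: the trade gains 17 net, giving 381 at 1275 g.
Every other selection either busts 1294 g or fails to beat 381.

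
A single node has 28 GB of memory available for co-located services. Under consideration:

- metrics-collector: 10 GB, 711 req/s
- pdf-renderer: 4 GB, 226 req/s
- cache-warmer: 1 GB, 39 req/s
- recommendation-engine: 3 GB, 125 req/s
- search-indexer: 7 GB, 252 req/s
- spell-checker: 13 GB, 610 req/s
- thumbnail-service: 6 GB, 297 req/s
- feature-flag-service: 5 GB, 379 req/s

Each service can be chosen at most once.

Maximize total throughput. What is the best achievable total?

1738

Best packing: metrics-collector + pdf-renderer + recommendation-engine + thumbnail-service + feature-flag-service — 28 GB, 1738 total.
That's the maximum — no swap from here does better than 1738.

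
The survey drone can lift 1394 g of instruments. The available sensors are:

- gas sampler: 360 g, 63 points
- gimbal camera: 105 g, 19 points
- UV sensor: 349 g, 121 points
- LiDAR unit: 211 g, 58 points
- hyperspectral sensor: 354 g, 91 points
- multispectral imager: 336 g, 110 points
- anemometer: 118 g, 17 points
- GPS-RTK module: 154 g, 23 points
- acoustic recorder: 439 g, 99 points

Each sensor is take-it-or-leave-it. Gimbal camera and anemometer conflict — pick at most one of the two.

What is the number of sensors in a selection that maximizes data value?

Optimal total is 399.
One optimal bundle: gimbal camera + UV sensor + LiDAR unit + hyperspectral sensor + multispectral imager (1355 g).
Every optimal selection uses 5 sensors.

5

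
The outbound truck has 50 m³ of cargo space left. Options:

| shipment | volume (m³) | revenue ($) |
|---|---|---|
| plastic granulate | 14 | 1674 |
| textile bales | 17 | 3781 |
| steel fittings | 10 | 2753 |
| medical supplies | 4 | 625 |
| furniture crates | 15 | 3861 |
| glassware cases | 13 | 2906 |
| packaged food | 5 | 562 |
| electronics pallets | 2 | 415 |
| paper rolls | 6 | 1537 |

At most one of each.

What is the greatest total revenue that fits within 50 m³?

12347

Greedy by ratio would take steel fittings + medical supplies + furniture crates + glassware cases + electronics pallets + paper rolls: 50 m³ used, total 12097.
Replace medical supplies and glassware cases with textile bales: the trade gains 250 net, giving 12347 at 50 m³.
The closest alternative, steel fittings + medical supplies + furniture crates + glassware cases + electronics pallets + paper rolls, reaches only 12097.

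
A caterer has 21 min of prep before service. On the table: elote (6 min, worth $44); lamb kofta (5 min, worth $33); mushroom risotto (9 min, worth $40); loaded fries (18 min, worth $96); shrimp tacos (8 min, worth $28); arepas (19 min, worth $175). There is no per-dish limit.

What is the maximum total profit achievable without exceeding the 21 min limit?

Best packing: arepas — 19 min, 175 total.
Nothing else within 21 min beats 175.

175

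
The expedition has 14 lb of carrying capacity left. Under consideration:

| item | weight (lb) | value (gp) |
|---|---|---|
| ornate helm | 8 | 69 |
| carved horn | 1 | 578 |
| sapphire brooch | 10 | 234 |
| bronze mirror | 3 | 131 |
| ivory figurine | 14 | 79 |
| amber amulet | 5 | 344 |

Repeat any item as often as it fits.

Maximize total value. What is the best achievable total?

8092

Best packing: 14×carved horn — 14 lb, 8092 total.
Nothing else within 14 lb beats 8092.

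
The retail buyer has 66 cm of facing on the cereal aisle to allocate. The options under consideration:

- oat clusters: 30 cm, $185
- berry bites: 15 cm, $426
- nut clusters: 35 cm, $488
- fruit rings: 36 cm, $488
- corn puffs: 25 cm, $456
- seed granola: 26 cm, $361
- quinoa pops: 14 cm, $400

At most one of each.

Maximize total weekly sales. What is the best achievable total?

Density check — quinoa pops 28.57, berry bites 28.40, corn puffs 18.24 are the best per cm.
A density-first pass picks berry bites + corn puffs + quinoa pops — 1282 at 54 cm.
Replace corn puffs with nut clusters: the trade gains 32 net, giving 1314 at 64 cm.
Berry bites + fruit rings + quinoa pops matches that 1314 at 65 cm; no feasible combination exceeds it.

1314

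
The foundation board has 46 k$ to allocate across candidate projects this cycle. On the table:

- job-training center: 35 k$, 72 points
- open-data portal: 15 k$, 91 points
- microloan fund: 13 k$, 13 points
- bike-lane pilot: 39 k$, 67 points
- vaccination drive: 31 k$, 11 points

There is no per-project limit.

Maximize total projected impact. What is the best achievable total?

273

Density check — open-data portal 6.07, job-training center 2.06, bike-lane pilot 1.72, microloan fund 1.00 are the best per k$.
3×open-data portal uses 45 of the 46 k$ and totals 273.
Every other selection either busts 46 k$ or fails to beat 273.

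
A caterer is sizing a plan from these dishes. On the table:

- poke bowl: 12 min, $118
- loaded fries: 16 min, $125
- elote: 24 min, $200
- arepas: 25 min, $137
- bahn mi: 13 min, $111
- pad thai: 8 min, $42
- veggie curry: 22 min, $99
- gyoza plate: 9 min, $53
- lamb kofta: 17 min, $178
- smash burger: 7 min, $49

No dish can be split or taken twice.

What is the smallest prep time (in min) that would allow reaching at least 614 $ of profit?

Look for the lowest-prep combination reaching 614.
Taking poke bowl + loaded fries + elote + lamb kofta gives 621 (≥ 614) for 69 min.
No combination under 69 min hits 614.

69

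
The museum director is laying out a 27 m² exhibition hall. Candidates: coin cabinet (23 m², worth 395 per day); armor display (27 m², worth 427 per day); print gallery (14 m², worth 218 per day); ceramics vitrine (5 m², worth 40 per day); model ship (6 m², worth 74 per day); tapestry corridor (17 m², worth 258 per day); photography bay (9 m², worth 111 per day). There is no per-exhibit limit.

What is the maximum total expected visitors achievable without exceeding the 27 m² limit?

427

By expected visitors per m²: coin cabinet 17.17, armor display 15.81, print gallery 15.57, tapestry corridor 15.18 lead.
The ratio heuristic lands on coin cabinet (395) but leaves 4 m² idle.
Replace coin cabinet with armor display: the trade gains 32 net, giving 427 at 27 m².
No other feasible combination exceeds 427.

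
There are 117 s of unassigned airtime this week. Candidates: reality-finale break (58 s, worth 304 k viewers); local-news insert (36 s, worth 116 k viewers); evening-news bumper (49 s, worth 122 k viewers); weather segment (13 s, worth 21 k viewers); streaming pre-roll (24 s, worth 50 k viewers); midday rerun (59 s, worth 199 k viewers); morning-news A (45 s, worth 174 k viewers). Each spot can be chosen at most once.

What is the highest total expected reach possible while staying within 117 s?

503

Taking the top-ratio spots first gives reality-finale break + weather segment + morning-news A for 499 (116 s).
The 58 s tied up in weather segment and morning-news A is better spent on midday rerun — total rises to 503 (117 s).
Runner-up reality-finale break + weather segment + morning-news A tops out at 499.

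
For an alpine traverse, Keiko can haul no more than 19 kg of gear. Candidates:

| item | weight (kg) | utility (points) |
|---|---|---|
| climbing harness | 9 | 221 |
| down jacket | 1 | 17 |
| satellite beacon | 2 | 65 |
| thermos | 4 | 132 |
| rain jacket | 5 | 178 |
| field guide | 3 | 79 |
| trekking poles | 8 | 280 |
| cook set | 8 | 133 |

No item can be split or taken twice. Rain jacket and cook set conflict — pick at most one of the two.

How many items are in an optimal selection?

4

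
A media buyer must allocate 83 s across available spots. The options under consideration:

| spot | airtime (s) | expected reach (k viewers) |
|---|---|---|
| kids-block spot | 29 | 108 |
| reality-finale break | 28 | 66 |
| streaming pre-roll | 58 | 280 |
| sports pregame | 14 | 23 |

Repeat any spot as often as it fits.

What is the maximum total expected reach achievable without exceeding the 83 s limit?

Taking streaming pre-roll + sports pregame: 72 s used, 303 in expected reach.

303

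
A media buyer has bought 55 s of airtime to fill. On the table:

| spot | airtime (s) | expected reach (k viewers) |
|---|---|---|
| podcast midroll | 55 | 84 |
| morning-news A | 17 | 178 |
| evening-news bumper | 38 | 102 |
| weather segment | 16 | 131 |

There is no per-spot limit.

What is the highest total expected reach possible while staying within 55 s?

By expected reach per s: morning-news A 10.47, weather segment 8.19, evening-news bumper 2.68, podcast midroll 1.53 lead.
The ratio ordering already packs tightly: 3×morning-news A, 51 s, 534.

534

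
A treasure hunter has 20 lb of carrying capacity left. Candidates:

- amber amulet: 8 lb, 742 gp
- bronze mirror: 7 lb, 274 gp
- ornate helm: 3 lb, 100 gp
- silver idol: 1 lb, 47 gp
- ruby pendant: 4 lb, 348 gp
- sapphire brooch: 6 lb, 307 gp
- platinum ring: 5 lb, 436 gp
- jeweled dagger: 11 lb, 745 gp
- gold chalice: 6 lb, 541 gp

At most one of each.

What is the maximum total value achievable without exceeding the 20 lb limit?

1766

Density check — amber amulet 92.75, gold chalice 90.17, platinum ring 87.20, ruby pendant 87.00 are the best per lb.
Best packing: amber amulet + silver idol + platinum ring + gold chalice — 20 lb, 1766 total.
Runner-up amber amulet + platinum ring + gold chalice tops out at 1719.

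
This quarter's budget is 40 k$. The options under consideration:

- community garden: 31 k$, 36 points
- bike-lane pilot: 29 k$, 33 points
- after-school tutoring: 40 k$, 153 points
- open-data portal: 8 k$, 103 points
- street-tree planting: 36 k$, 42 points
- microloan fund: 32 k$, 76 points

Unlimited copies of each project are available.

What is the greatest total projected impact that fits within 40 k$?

515

Best packing: 5×open-data portal — 40 k$, 515 total.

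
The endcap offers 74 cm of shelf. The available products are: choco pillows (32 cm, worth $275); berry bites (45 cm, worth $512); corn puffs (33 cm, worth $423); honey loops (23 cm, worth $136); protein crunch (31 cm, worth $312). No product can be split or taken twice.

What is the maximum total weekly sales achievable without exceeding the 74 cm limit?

735

Corn puffs + protein crunch uses 64 of the 74 cm and totals 735.
The spare 10 cm is too small for any remaining product, and no exchange beats 735.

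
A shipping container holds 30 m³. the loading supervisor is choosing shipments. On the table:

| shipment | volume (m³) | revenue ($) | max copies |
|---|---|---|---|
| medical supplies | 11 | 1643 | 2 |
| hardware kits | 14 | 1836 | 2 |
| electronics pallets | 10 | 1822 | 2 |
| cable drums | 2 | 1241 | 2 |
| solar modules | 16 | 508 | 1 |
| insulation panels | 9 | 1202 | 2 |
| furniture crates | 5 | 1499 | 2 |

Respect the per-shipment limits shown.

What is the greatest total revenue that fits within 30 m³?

7625

Ranking by ratio (revenue/m³): cable drums 620.50, furniture crates 299.80, electronics pallets 182.20, medical supplies 149.36.
The ratio heuristic lands on electronics pallets + 2×cable drums + 2×furniture crates (7302) but leaves 6 m³ idle.
Dropping furniture crates frees 5 m³; slotting in electronics pallets (10 m³) lifts the total to 7625 at 29 m³.
No other feasible combination exceeds 7625.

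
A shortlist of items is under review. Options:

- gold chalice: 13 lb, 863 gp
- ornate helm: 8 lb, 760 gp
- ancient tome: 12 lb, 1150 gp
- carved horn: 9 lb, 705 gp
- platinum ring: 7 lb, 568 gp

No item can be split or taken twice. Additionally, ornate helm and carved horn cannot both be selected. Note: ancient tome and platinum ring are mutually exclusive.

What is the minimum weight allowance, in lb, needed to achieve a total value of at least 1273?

15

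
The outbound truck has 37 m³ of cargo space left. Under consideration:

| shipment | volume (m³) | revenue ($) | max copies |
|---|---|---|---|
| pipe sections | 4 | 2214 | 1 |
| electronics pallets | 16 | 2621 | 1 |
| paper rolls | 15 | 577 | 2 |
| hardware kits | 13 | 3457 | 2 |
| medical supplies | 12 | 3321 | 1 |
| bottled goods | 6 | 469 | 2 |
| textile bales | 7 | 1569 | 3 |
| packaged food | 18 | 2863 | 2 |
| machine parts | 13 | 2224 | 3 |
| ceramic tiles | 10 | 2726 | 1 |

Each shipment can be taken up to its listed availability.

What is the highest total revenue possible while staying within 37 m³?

Density check — pipe sections 553.50, medical supplies 276.75, ceramic tiles 272.60 are the best per m³.
Filling by ratio: pipe sections + medical supplies + textile bales + ceramic tiles for 9830, with 4 m³ left unused.
The 22 m³ tied up in medical supplies and ceramic tiles is better spent on 2×hardware kits — total rises to 10697 (37 m³).
Every other selection either busts 37 m³ or exceeds an availability limit or fails to beat 10697.

10697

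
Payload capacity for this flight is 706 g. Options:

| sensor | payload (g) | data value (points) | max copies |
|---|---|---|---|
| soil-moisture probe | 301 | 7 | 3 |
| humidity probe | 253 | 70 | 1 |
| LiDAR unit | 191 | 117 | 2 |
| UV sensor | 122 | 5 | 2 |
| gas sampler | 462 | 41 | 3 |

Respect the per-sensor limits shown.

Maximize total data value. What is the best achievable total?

304

By data value per g: LiDAR unit 0.61, humidity probe 0.28, gas sampler 0.09, UV sensor 0.04 lead.
Humidity probe + 2×LiDAR unit uses 635 of the 706 g and totals 304.
Every other selection either busts 706 g or exceeds an availability limit or fails to beat 304.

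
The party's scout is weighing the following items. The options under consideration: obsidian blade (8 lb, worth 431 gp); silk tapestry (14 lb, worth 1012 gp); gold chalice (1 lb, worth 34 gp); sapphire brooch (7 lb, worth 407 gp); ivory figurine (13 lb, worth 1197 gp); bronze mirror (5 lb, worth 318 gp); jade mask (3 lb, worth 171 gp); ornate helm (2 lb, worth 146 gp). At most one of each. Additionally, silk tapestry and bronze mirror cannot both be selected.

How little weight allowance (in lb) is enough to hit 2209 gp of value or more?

Look for the lowest-weight combination reaching 2209.
Taking silk tapestry + ivory figurine gives 2209 (≥ 2209) for 27 lb.
Any bundle with less than 27 lb falls short of 2209.

27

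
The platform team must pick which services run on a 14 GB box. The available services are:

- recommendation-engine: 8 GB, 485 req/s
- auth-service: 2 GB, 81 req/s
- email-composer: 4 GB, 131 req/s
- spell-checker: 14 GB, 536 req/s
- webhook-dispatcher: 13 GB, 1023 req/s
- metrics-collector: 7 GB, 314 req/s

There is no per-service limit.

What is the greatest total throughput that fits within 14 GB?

Density check — webhook-dispatcher 78.69, recommendation-engine 60.62, metrics-collector 44.86 are the best per GB.
Taking webhook-dispatcher: 13 GB used, 1023 in throughput.

1023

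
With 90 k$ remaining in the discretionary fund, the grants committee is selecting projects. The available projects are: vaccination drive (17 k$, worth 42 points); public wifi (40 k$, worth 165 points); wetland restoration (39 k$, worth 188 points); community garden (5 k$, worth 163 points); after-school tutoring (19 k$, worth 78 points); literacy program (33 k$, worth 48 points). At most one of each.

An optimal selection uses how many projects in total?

3

Optimal total is 516.
One optimal bundle: public wifi + wetland restoration + community garden (84 k$).
Every optimal selection uses 3 projects.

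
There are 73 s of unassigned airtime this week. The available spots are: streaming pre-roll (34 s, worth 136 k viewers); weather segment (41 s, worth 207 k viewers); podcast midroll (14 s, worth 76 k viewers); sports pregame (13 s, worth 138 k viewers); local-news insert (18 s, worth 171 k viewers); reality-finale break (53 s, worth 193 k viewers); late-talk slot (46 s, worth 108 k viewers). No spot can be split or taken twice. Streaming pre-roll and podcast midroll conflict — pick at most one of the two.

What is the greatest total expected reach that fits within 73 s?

Taking the top-ratio spots first gives podcast midroll + sports pregame + local-news insert for 385 (45 s).
Replace podcast midroll with weather segment: the trade gains 131 net, giving 516 at 72 s.
No other feasible combination exceeds 516.

516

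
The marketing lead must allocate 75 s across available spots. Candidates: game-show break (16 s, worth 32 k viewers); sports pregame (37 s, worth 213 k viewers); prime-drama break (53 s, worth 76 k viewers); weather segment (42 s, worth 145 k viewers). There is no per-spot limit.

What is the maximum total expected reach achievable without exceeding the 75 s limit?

Density check — sports pregame 5.76, weather segment 3.45, game-show break 2.00 are the best per s.
Best packing: 2×sports pregame — 74 s, 426 total.
The spare 1 s is too small for any remaining spot, and no exchange beats 426.

426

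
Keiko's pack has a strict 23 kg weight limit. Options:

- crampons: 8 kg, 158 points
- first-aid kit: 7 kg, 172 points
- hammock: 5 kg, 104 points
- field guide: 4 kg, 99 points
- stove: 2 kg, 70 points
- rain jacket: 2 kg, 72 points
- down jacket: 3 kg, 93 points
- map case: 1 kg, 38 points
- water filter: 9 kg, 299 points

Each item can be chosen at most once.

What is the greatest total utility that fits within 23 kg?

Taking the top-ratio items first gives field guide + stove + rain jacket + down jacket + map case + water filter for 671 (21 kg).
Dropping field guide and map case frees 5 kg; slotting in first-aid kit (7 kg) lifts the total to 706 at 23 kg.
Next best is hammock + field guide + stove + rain jacket + map case + water filter at 682 (23 kg) — short by 24.

706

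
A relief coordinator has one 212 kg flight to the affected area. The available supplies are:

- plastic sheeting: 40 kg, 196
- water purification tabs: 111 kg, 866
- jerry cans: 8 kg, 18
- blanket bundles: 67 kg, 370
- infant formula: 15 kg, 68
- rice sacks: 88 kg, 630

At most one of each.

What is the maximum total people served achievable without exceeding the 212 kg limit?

1514

Water purification tabs + jerry cans + rice sacks uses 207 of the 212 kg and totals 1514.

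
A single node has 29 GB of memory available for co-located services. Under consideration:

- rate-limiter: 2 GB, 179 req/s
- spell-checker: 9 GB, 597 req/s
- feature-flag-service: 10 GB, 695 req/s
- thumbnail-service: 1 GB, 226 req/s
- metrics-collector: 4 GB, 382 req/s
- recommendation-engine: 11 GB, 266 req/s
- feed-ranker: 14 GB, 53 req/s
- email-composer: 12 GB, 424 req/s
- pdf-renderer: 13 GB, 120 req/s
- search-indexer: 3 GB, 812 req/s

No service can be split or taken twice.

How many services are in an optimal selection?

6

Best achievable throughput is 2891.
For example rate-limiter + spell-checker + feature-flag-service + thumbnail-service + metrics-collector + search-indexer achieves it, using 29 GB.
Every optimal selection uses 6 services.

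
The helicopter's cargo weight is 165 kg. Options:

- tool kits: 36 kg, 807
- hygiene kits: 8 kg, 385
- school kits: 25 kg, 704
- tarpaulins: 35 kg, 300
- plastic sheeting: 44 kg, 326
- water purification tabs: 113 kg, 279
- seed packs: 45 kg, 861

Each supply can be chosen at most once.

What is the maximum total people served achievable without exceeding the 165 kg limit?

By people served per kg: hygiene kits 48.12, school kits 28.16, tool kits 22.42, seed packs 19.13 lead.
A density-first pass picks tool kits + hygiene kits + school kits + tarpaulins + seed packs — 3057 at 149 kg.
The 35 kg tied up in tarpaulins is better spent on plastic sheeting — total rises to 3083 (158 kg).
Runner-up tool kits + hygiene kits + school kits + tarpaulins + seed packs tops out at 3057.

3083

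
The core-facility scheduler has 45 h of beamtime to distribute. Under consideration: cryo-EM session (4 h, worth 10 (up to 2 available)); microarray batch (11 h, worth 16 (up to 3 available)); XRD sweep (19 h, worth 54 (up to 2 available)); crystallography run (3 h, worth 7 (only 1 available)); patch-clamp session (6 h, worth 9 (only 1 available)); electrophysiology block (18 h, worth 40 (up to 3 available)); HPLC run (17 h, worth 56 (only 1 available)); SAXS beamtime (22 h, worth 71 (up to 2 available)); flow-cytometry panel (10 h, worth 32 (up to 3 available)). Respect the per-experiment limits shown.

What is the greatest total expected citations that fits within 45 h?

142

Filling by ratio: cryo-EM session + HPLC run + SAXS beamtime for 137, with 2 h left unused.
Dropping cryo-EM session and HPLC run frees 21 h; slotting in crystallography run + 2×flow-cytometry panel (23 h) lifts the total to 142 at 45 h.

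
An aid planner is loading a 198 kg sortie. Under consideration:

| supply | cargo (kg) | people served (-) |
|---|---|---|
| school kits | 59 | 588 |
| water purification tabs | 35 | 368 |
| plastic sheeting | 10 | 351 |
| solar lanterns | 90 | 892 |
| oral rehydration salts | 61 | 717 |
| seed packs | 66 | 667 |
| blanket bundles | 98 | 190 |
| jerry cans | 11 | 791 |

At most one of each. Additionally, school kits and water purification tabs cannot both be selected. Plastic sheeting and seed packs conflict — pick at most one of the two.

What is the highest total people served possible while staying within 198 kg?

Water purification tabs + solar lanterns + oral rehydration salts + jerry cans uses 197 of the 198 kg and totals 2768.
An exhaustive check of the 256 subsets confirms 2768.

2768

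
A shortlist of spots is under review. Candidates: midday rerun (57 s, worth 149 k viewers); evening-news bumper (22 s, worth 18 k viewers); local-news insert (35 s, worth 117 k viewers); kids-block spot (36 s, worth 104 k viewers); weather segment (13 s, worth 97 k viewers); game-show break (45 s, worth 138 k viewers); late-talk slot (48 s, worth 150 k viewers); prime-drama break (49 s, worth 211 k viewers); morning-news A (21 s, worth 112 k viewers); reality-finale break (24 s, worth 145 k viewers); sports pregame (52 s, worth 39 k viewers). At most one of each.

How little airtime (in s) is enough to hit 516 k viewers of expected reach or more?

Look for the lowest-airtime combination reaching 516.
Taking weather segment + prime-drama break + morning-news A + reality-finale break gives 565 (≥ 516) for 107 s.
Below 107 s the best achievable stays under 516.

107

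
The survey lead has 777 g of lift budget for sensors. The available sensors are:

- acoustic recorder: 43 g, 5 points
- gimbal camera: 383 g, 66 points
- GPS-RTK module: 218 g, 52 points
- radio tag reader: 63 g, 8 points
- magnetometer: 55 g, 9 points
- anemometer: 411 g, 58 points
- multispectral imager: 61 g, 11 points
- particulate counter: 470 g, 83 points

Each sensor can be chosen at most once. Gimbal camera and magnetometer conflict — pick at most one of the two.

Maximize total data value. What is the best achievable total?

146

By data value per g: GPS-RTK module 0.24, multispectral imager 0.18, particulate counter 0.18 lead.
Taking GPS-RTK module + multispectral imager + particulate counter: 749 g used, 146 in data value.
That's the maximum — no feasible swap from here does better than 146.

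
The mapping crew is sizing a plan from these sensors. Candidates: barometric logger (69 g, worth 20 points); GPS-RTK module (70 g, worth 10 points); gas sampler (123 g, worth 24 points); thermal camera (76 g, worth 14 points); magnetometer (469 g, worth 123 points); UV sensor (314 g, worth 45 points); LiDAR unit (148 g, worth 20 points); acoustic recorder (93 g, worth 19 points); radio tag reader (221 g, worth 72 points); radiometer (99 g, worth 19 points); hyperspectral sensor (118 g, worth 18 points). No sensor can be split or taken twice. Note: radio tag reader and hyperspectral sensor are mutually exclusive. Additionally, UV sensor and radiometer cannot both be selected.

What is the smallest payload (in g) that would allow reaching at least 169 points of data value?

690

Look for the lowest-payload combination reaching 169.
magnetometer + radio tag reader reaches 195 using 690 g.
No combination under 690 g hits 169.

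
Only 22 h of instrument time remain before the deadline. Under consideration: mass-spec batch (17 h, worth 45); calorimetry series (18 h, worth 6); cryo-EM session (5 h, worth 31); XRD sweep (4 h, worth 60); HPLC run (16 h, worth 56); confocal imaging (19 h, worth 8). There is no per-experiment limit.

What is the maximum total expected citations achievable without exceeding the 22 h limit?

300

Taking 5×XRD sweep: 20 h used, 300 in expected citations.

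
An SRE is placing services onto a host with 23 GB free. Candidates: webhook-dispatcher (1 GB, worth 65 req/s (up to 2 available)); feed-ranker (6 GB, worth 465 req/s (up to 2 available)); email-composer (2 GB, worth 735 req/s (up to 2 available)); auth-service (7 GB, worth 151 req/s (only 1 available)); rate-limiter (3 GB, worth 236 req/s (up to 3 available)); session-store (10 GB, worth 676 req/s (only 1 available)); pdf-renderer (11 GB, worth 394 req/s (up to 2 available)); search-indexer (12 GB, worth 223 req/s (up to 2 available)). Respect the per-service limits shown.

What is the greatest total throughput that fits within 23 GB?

By throughput per GB: email-composer 367.50, rate-limiter 78.67, feed-ranker 77.50 lead.
Greedy by ratio would take 2×webhook-dispatcher + feed-ranker + 2×email-composer + 3×rate-limiter: 21 GB used, total 2773.
Dropping webhook-dispatcher and rate-limiter frees 4 GB; slotting in feed-ranker (6 GB) lifts the total to 2937 at 23 GB.
Every other selection either busts 23 GB or exceeds an availability limit or fails to beat 2937.

2937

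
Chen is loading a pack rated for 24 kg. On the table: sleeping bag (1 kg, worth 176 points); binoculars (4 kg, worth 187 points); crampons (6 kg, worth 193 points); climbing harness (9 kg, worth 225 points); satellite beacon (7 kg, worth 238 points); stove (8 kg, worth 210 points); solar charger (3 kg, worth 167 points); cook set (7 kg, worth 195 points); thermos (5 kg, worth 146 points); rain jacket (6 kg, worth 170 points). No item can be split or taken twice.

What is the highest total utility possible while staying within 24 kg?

993

By utility per kg: sleeping bag 176.00, solar charger 55.67, binoculars 46.75, satellite beacon 34.00 lead.
Taking the top-ratio items first gives sleeping bag + binoculars + crampons + satellite beacon + solar charger for 961 (21 kg).
Dropping crampons frees 6 kg; slotting in climbing harness (9 kg) lifts the total to 993 at 24 kg.
Runner-up sleeping bag + binoculars + satellite beacon + stove + solar charger tops out at 978.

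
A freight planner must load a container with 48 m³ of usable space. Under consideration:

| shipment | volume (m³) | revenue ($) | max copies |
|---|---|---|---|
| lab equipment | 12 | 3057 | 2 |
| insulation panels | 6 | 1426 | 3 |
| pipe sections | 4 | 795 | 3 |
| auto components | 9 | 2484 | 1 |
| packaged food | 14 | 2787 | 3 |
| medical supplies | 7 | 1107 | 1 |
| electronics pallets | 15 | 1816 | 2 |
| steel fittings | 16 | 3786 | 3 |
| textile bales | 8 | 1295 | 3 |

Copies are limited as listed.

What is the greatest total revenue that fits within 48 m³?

11614

Taking the top-ratio shipments first gives 2×lab equipment + 2×insulation panels + auto components for 11450 (45 m³).
Replace insulation panels with 2×pipe sections: the trade gains 164 net, giving 11614 at 47 m³.
Nothing else within 48 m³ beats 11614.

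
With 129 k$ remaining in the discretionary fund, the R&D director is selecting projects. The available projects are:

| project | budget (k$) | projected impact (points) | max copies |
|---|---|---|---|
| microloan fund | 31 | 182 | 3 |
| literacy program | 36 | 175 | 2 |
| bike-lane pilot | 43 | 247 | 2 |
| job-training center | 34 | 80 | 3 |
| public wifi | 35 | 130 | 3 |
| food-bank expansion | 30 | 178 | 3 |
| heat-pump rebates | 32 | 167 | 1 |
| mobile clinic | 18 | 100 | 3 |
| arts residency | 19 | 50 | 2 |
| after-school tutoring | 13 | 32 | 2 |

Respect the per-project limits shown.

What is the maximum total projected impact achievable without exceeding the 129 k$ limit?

Ranking by ratio (projected impact/k$): food-bank expansion 5.93, microloan fund 5.87, bike-lane pilot 5.74, mobile clinic 5.56.
Filling by ratio: microloan fund + 3×food-bank expansion for 716, with 8 k$ left unused.
The 90 k$ tied up in 3×food-bank expansion is better spent on 2×microloan fund + 2×mobile clinic — total rises to 746 (129 k$).
No other feasible combination exceeds 746.

746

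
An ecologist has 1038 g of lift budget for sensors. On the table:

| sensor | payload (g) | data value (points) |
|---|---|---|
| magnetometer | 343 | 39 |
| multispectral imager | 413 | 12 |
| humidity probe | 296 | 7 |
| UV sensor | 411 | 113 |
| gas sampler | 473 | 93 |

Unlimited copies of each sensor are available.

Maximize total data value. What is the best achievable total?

By data value per g: UV sensor 0.27, gas sampler 0.20, magnetometer 0.11, multispectral imager 0.03 lead.
The ratio ordering already packs tightly: 2×UV sensor, 822 g, 226.
Every other selection either busts 1038 g or fails to beat 226.

226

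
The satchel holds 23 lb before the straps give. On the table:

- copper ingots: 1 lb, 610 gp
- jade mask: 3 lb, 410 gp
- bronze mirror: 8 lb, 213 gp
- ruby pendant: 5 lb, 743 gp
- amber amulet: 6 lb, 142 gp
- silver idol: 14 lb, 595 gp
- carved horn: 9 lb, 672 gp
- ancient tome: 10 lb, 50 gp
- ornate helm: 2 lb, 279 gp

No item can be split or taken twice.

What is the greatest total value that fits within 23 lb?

Best packing: copper ingots + jade mask + ruby pendant + carved horn + ornate helm — 20 lb, 2714 total.
An exhaustive check of the 512 subsets confirms 2714.

2714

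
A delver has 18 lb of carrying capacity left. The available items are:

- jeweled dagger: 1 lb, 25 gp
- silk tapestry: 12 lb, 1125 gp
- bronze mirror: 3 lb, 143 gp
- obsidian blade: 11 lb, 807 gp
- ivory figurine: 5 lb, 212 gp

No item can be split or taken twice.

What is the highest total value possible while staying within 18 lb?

1362

Density check — silk tapestry 93.75, obsidian blade 73.36, bronze mirror 47.67 are the best per lb.
Taking the top-ratio items first gives jeweled dagger + silk tapestry + bronze mirror for 1293 (16 lb).
The 3 lb tied up in bronze mirror is better spent on ivory figurine — total rises to 1362 (18 lb).
No other feasible combination exceeds 1362.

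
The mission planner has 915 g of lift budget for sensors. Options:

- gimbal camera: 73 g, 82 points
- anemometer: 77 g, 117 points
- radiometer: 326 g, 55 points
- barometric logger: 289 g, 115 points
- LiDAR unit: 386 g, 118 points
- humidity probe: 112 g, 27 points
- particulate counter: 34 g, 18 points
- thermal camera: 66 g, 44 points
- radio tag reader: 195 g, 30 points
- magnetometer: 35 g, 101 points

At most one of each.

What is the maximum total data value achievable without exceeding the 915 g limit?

551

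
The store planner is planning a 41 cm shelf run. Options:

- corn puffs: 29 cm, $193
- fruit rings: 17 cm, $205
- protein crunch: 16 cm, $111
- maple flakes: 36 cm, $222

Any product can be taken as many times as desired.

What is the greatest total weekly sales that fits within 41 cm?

410

2×fruit rings uses 34 of the 41 cm and totals 410.
No other feasible combination exceeds 410.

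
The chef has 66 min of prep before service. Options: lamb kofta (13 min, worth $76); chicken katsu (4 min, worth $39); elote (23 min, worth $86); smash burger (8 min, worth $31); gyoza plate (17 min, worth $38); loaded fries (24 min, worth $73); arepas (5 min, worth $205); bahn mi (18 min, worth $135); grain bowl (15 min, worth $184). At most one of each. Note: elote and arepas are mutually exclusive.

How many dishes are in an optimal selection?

Optimal total is 670.
For example lamb kofta + chicken katsu + smash burger + arepas + bahn mi + grain bowl achieves it, using 63 min.
All optima have 6 dishes.

6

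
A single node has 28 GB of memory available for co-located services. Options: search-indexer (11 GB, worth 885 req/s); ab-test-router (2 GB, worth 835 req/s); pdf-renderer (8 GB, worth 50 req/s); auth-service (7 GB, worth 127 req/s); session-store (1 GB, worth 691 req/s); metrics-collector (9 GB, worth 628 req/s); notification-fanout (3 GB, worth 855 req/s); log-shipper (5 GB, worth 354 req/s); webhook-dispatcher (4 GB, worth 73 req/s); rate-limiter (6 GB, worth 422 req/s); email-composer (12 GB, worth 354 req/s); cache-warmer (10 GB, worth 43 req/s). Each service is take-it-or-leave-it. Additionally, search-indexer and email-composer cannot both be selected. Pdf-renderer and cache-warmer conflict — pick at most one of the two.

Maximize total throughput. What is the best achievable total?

4042

The ratio ordering already packs tightly: search-indexer + ab-test-router + session-store + notification-fanout + log-shipper + rate-limiter, 28 GB, 4042.
Runner-up search-indexer + ab-test-router + session-store + metrics-collector + notification-fanout tops out at 3894.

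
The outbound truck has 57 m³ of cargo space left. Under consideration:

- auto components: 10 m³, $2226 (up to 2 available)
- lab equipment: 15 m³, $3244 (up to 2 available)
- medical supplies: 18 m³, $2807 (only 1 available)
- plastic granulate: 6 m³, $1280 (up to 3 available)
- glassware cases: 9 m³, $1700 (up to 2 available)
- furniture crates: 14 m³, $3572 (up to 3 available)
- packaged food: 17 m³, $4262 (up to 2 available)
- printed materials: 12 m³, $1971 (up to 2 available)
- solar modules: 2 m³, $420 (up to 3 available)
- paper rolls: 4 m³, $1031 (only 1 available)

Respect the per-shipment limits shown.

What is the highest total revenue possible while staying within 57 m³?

14137

Greedy by ratio would take auto components + 3×furniture crates + paper rolls: 56 m³ used, total 13973.
But plastic granulate + 2×furniture crates + packaged food + solar modules + paper rolls fits in 57 m³ and reaches 14137.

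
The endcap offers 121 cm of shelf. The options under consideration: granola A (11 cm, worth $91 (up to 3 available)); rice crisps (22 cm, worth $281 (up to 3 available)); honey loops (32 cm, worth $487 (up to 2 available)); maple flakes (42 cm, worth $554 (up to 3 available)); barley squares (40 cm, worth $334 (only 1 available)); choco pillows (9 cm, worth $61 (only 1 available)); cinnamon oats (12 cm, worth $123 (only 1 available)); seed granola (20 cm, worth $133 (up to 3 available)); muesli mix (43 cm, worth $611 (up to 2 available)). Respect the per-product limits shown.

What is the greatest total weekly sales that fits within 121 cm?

1709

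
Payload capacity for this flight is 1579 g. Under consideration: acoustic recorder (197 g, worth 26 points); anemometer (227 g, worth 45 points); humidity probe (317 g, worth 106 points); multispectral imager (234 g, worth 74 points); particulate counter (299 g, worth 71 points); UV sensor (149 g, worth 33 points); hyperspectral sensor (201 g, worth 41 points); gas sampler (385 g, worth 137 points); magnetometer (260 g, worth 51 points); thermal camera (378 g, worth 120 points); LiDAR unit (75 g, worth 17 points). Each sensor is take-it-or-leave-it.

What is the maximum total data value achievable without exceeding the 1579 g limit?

488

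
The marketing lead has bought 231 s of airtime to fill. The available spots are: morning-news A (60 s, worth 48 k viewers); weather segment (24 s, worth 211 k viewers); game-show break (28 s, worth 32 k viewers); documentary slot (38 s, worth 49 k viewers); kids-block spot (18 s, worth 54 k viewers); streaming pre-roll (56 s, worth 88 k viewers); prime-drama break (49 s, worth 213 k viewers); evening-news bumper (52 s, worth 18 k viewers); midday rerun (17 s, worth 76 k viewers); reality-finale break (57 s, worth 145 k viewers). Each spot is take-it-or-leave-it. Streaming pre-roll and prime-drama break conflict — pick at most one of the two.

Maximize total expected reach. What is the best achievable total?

Taking weather segment + game-show break + documentary slot + kids-block spot + prime-drama break + midday rerun + reality-finale break: 231 s used, 780 in expected reach.
Nothing else feasible within 231 s beats 780.

780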